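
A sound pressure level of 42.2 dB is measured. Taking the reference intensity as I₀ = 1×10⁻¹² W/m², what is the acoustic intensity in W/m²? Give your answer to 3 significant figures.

L = 10·log₁₀(I/I₀) ⇒ I = I₀·10^(L/10) = 10⁻¹² × 10^4.22.

1.66e-08 W/m²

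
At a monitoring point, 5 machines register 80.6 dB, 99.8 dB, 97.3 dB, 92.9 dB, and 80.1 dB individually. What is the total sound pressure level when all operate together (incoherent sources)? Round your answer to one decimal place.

Incoherent sources combine by intensity addition: L_total = 10·log₁₀(Σ 10^(L_i/10)).
Σ 10^(L/10) = 10^(80.6/10) + 10^(99.8/10) + 10^(97.3/10) + 10^(92.9/10) + 10^(80.1/10) = 1.709e+10.
L_total = 10·log₁₀(1.709e+10) = 102.33 dB.

102.3 dB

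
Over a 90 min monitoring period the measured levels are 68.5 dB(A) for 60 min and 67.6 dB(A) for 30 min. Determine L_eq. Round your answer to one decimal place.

Weight each interval's intensity by its duration and average over T = 90 min:
Σ tᵢ·10^(Lᵢ/10) = 60·10^(68.5/10) + 30·10^(67.6/10) = 5.974e+08.
L_eq = 10·log₁₀(5.974e+08/90) = 68.22 dB(A).

68.2 dB(A)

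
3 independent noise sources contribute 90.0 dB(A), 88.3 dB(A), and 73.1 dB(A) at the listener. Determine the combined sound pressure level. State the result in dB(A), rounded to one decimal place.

For uncorrelated sources the intensities add, so convert each level to linear form, sum, and take 10·log₁₀ of the total.
Σ 10^(L/10) = 10^(90.0/10) + 10^(88.3/10) + 10^(73.1/10) = 1.697e+09.
L_total = 10·log₁₀(1.697e+09) = 92.30 dB(A).

92.3 dB(A)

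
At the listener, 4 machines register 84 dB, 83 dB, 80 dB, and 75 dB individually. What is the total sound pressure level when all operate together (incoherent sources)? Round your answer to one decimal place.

For uncorrelated sources the intensities add, so convert each level to linear form, sum, and take 10·log₁₀ of the total.
Σ 10^(L/10) = 10^(84/10) + 10^(83/10) + 10^(80/10) + 10^(75/10) = 5.823e+08.
L_total = 10·log₁₀(5.823e+08) = 87.65 dB.

87.7 dB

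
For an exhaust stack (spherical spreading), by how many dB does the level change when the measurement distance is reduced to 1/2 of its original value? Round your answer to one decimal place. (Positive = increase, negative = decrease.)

+6.0 dB

With spherical spreading the level changes by −20·log₁₀(r₂/r₁).
ΔL = −20·log₁₀(0.5) = +6.02 dB.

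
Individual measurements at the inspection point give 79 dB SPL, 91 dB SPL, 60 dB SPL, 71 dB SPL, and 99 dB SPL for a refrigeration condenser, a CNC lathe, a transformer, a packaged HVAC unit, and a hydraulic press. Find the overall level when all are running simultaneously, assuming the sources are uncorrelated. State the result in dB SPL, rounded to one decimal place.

Incoherent sources combine by intensity addition: L_total = 10·log₁₀(Σ 10^(L_i/10)).
Σ 10^(L/10) = 10^(79/10) + 10^(91/10) + 10^(60/10) + 10^(71/10) + 10^(99/10) = 9.295e+09.
L_total = 10·log₁₀(9.295e+09) = 99.68 dB SPL.

99.7 dB SPL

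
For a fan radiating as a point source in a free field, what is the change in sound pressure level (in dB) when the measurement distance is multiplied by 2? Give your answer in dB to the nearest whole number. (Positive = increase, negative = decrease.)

-6 dB

Point-source spreading: ΔL = −20·log₁₀(r₂/r₁).
ΔL = −20·log₁₀(2) = -6.02 dB.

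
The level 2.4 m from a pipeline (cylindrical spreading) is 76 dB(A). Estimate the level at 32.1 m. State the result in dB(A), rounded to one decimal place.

64.7 dB(A)

For a line source, L₂ = L₁ − 10·log₁₀(r₂/r₁).
L₂ = 76 − 10·log₁₀(32.1/2.4) = 76 − 11.263 = 64.74 dB(A).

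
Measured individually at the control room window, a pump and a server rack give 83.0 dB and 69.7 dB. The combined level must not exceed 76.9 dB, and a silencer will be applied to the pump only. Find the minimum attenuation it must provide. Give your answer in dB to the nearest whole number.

Fixed contribution from the other source: Σ 10^(L/10) = 10^(69.7/10) = 9.333e+06 (69.70 dB).
To meet 76.9 dB overall, the treated pump may contribute at most 10^(76.9/10) − 9.333e+06 = 3.965e+07, i.e. 75.98 dB.
So the pump must be reduced from 83.0 to 75.98 dB: IL = 7.02 dB.

7 dB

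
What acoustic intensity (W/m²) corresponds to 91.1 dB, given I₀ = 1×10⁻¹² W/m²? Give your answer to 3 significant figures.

0.00129 W/m²

I/I₀ = 10^(91.1/10) = 1.288e+09, so I = 1.288e+09 × 10⁻¹² W/m².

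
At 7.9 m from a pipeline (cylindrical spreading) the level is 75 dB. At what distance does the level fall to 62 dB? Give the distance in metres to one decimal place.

157.6 m

For a line source L₁ − L₂ = 10·log₁₀(r₂/r₁), so r₂ = r₁·10^((L₁−L₂)/10).
r₂ = 7.9·10^((75−62)/10) = 7.9·10^(13.0/10) = 157.63 m.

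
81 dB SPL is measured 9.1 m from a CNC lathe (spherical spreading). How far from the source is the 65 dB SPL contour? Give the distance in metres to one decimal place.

Point-source spreading drops the level by 20·log₁₀(r₂/r₁); inverting, r₂/r₁ = 10^(ΔL/20).
r₂ = 9.1·10^((81−65)/20) = 9.1·10^(16.0/20) = 57.42 m.

57.4 m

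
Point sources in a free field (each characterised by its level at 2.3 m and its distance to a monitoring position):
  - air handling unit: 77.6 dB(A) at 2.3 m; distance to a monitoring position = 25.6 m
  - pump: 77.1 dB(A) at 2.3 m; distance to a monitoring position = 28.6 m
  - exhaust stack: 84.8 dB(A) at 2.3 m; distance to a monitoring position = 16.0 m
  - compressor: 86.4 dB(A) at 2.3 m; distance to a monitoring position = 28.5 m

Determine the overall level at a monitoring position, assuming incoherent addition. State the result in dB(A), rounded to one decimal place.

Propagate each source to the receiver with L = L_ref − 20·log₁₀(r/r_ref), then add intensities.
air handling unit: 77.6 − 20·log₁₀(25.6/2.3) = 77.6 − 20.93 = 56.67 dB(A).
pump: 77.1 − 20·log₁₀(28.6/2.3) = 77.1 − 21.89 = 55.21 dB(A).
exhaust stack: 84.8 − 20·log₁₀(16.0/2.3) = 84.8 − 16.85 = 67.95 dB(A).
compressor: 86.4 − 20·log₁₀(28.5/2.3) = 86.4 − 21.86 = 64.54 dB(A).
Σ 10^(L/10) = 9.880e+06 → L_total = 10·log₁₀(9.880e+06) = 69.95 dB(A).

69.9 dB(A)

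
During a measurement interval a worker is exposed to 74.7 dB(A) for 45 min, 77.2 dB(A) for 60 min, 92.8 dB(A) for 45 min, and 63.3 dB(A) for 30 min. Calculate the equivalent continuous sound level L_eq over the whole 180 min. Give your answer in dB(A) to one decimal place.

87.0 dB(A)

Weight each interval's intensity by its duration and average over T = 180 min:
Σ tᵢ·10^(Lᵢ/10) = 45·10^(74.7/10) + 60·10^(77.2/10) + 45·10^(92.8/10) + 30·10^(63.3/10) = 9.029e+10.
L_eq = 10·log₁₀(9.029e+10/180) = 87.00 dB(A).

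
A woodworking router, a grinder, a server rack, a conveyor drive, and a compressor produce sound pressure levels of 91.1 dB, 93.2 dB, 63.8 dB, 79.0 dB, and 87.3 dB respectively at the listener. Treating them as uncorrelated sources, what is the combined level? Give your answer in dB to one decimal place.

96.0 dB

For uncorrelated sources the intensities add, so convert each level to linear form, sum, and take 10·log₁₀ of the total.
Σ 10^(L/10) = 10^(91.1/10) + 10^(93.2/10) + 10^(63.8/10) + 10^(79.0/10) + 10^(87.3/10) = 3.996e+09.
L_total = 10·log₁₀(3.996e+09) = 96.02 dB.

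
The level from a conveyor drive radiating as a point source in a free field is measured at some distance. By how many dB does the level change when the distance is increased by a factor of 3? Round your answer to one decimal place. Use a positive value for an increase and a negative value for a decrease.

-9.5 dB

A point source loses 6 dB per doubling of distance; generally ΔL = −20·log₁₀(r₂/r₁).
ΔL = −20·log₁₀(3) = -9.54 dB.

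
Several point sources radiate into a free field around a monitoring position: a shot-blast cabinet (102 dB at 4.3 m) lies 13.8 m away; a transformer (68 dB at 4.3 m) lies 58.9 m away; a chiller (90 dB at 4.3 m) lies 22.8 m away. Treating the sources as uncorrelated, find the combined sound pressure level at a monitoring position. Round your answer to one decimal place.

First find each source's level at the receiver (point-source: −20·log₁₀(r/r_ref)), then combine on an intensity basis.
shot-blast cabinet: 102 − 20·log₁₀(13.8/4.3) = 102 − 10.13 = 91.87 dB.
transformer: 68 − 20·log₁₀(58.9/4.3) = 68 − 22.73 = 45.27 dB.
chiller: 90 − 20·log₁₀(22.8/4.3) = 90 − 14.49 = 75.51 dB.
Σ 10^(L/10) = 1.574e+09 → L_total = 10·log₁₀(1.574e+09) = 91.97 dB.

92.0 dB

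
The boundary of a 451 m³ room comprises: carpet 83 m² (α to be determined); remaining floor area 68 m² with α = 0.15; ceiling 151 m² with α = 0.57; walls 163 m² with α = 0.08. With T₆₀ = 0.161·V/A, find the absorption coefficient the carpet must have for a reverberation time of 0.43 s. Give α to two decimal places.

0.72

Required total absorption A = 0.161·451/0.43 = 168.86 m².
Absorption from the other surfaces = 68·0.15 + 151·0.57 + 163·0.08 = 109.31 m², so the carpet must supply 59.55 m² over 83 m².
α = 59.55/83 = 0.718.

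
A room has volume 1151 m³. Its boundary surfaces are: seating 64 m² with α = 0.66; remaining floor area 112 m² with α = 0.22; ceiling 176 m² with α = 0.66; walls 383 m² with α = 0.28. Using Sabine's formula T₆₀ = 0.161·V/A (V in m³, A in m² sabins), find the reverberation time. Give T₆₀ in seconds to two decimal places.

0.64 s

A = Σ Sᵢαᵢ = 64·0.66 + 112·0.22 + 176·0.66 + 383·0.28 = 290.28 m².
T₆₀ = 0.161 × 1151 / 290.28 = 0.638 s.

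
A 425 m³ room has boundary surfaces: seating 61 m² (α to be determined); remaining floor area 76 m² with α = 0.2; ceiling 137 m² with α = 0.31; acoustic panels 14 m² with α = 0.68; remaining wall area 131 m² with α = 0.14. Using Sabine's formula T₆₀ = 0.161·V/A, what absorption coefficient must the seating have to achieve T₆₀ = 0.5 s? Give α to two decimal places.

From T₆₀ = 0.161·V/A, the target T₆₀ = 0.5 s needs A = 0.161·425/0.5 = 136.85 m².
Absorption from the other surfaces = 76·0.2 + 137·0.31 + 14·0.68 + 131·0.14 = 85.53 m², so the seating must supply 51.32 m² over 61 m².
α = 51.32/61 = 0.841.

0.84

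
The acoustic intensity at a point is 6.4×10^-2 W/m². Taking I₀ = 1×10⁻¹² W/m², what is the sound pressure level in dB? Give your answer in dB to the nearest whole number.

I/I₀ = 6.4×10^-2/10⁻¹² = 6.4×10^10, and L = 10·log₁₀(I/I₀).
L = 10·(0.8062 + 10) = 108.06 dB.

108 dB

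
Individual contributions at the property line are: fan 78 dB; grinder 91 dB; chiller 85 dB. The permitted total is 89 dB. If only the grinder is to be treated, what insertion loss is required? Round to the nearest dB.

The untreated sources together contribute 10^(78/10) + 10^(85/10) = 3.793e+08, i.e. 85.79 dB.
The limit corresponds to 10^(89/10) = 7.943e+08; subtracting the fixed part leaves 4.150e+08 for the grinder, i.e. 86.18 dB.
Required insertion loss = 91 − 86.18 = 4.82 dB.

5 dB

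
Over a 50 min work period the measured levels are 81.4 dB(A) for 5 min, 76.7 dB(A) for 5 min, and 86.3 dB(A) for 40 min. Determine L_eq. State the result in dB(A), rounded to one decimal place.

85.6 dB(A)

The energy average is taken in the linear domain: L_eq = 10·log₁₀[(Σ tᵢ·10^(Lᵢ/10))/T], T = 50 min.
Σ tᵢ·10^(Lᵢ/10) = 5·10^(81.4/10) + 5·10^(76.7/10) + 40·10^(86.3/10) = 1.799e+10.
L_eq = 10·log₁₀(1.799e+10/50) = 85.56 dB(A).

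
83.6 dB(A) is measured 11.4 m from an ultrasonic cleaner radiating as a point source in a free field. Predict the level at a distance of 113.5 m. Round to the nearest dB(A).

64 dB(A)

Spherical spreading from a point source gives a 20·log₁₀(r₂/r₁) drop.
L₂ = 83.6 − 20·log₁₀(113.5/11.4) = 83.6 − 19.962 = 63.64 dB(A).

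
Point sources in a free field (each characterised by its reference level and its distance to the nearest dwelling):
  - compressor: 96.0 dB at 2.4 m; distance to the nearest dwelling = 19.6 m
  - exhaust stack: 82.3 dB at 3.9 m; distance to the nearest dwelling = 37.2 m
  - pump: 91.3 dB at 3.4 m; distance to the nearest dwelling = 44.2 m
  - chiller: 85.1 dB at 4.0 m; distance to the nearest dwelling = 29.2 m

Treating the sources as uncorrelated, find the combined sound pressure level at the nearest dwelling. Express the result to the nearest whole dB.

79 dB

First find each source's level at the receiver (point-source: −20·log₁₀(r/r_ref)), then combine on an intensity basis.
compressor: 96.0 − 20·log₁₀(19.6/2.4) = 96.0 − 18.24 = 77.76 dB.
exhaust stack: 82.3 − 20·log₁₀(37.2/3.9) = 82.3 − 19.59 = 62.71 dB.
pump: 91.3 − 20·log₁₀(44.2/3.4) = 91.3 − 22.28 = 69.02 dB.
chiller: 85.1 − 20·log₁₀(29.2/4.0) = 85.1 − 17.27 = 67.83 dB.
Σ 10^(L/10) = 7.561e+07 → L_total = 10·log₁₀(7.561e+07) = 78.79 dB.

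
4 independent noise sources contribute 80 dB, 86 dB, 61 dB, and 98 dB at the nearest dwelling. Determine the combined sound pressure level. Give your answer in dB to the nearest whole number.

For uncorrelated sources the intensities add, so convert each level to linear form, sum, and take 10·log₁₀ of the total.
Σ 10^(L/10) = 10^(80/10) + 10^(86/10) + 10^(61/10) + 10^(98/10) = 6.809e+09.
L_total = 10·log₁₀(6.809e+09) = 98.33 dB.

98 dB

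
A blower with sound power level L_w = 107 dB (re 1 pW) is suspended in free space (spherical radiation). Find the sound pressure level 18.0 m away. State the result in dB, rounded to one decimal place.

Free-field spherical radiation: L_p = L_w − 10·log₁₀(4π·r²), r = 18.0 m.
4π·r² = 4072 m², 10·log₁₀ of that is 36.098 dB.
L_p = 107 − 36.098 = 70.90 dB.

70.9 dB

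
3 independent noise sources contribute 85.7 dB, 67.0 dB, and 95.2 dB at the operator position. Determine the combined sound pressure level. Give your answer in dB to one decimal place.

Incoherent sources combine by intensity addition: L_total = 10·log₁₀(Σ 10^(L_i/10)).
Σ 10^(L/10) = 10^(85.7/10) + 10^(67.0/10) + 10^(95.2/10) = 3.688e+09.
L_total = 10·log₁₀(3.688e+09) = 95.67 dB.

95.7 dB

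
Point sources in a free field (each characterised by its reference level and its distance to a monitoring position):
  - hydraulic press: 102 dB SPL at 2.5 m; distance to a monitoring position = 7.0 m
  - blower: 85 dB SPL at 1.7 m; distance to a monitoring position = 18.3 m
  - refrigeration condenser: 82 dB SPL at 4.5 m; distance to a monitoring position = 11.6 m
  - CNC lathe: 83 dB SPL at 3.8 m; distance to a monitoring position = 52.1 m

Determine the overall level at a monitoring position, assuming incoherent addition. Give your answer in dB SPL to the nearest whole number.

Apply inverse-square spreading to bring every level to the receiver, then sum 10^(L/10).
hydraulic press: 102 − 20·log₁₀(7.0/2.5) = 102 − 8.94 = 93.06 dB SPL.
blower: 85 − 20·log₁₀(18.3/1.7) = 85 − 20.64 = 64.36 dB SPL.
refrigeration condenser: 82 − 20·log₁₀(11.6/4.5) = 82 − 8.22 = 73.78 dB SPL.
CNC lathe: 83 − 20·log₁₀(52.1/3.8) = 83 − 22.74 = 60.26 dB SPL.
Σ 10^(L/10) = 2.049e+09 → L_total = 10·log₁₀(2.049e+09) = 93.12 dB SPL.

93 dB SPL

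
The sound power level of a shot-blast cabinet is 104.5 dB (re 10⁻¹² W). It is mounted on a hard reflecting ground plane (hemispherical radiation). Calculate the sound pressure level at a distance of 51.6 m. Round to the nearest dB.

Free-field hemispherical radiation: L_p = L_w − 10·log₁₀(2π·r²), r = 51.6 m.
2π·r² = 1.673e+04 m², 10·log₁₀ of that is 42.235 dB.
L_p = 104.5 − 42.235 = 62.27 dB.

62 dB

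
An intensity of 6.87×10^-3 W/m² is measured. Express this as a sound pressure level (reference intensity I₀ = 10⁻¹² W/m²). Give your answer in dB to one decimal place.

L = 10·log₁₀(I/I₀) = 10·log₁₀(6.87×10^-3/10⁻¹²) = 10·log₁₀(6.87×10^9).
L = 10·(0.8370 + 9) = 98.37 dB.

98.4 dB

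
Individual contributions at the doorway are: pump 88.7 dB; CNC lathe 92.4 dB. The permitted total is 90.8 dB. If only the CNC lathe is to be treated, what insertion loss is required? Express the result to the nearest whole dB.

Everything except the CNC lathe sums to 10^(88.7/10) = 7.413e+08 in linear terms, 88.70 dB.
The limit corresponds to 10^(90.8/10) = 1.202e+09; subtracting the fixed part leaves 4.610e+08 for the CNC lathe, i.e. 86.64 dB.
Required insertion loss = 92.4 − 86.64 = 5.76 dB.

6 dB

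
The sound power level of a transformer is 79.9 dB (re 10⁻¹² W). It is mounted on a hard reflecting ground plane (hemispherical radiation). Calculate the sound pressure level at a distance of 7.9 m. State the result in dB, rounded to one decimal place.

54.0 dB

L_p = L_w − 10·log₁₀(2π·r²) with r = 7.9 m.
2π·r² = 392.1 m², 10·log₁₀ of that is 25.934 dB.
L_p = 79.9 − 25.934 = 53.97 dB.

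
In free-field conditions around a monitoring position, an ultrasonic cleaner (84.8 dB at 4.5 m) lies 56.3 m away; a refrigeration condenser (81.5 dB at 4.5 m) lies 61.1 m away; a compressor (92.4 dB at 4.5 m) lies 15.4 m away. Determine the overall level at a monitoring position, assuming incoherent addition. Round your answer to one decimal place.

First find each source's level at the receiver (point-source: −20·log₁₀(r/r_ref)), then combine on an intensity basis.
ultrasonic cleaner: 84.8 − 20·log₁₀(56.3/4.5) = 84.8 − 21.95 = 62.85 dB.
refrigeration condenser: 81.5 − 20·log₁₀(61.1/4.5) = 81.5 − 22.66 = 58.84 dB.
compressor: 92.4 − 20·log₁₀(15.4/4.5) = 92.4 − 10.69 = 81.71 dB.
Σ 10^(L/10) = 1.511e+08 → L_total = 10·log₁₀(1.511e+08) = 81.79 dB.

81.8 dB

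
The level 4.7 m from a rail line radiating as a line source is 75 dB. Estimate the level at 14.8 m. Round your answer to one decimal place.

Cylindrical spreading from a line source gives a 10·log₁₀(r₂/r₁) drop.
L₂ = 75 − 10·log₁₀(14.8/4.7) = 75 − 4.982 = 70.02 dB.

70.0 dB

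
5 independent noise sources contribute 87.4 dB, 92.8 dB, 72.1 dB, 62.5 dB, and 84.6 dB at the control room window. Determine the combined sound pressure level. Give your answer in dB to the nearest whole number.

Incoherent sources combine by intensity addition: L_total = 10·log₁₀(Σ 10^(L_i/10)).
Σ 10^(L/10) = 10^(87.4/10) + 10^(92.8/10) + 10^(72.1/10) + 10^(62.5/10) + 10^(84.6/10) = 2.761e+09.
L_total = 10·log₁₀(2.761e+09) = 94.41 dB.

94 dB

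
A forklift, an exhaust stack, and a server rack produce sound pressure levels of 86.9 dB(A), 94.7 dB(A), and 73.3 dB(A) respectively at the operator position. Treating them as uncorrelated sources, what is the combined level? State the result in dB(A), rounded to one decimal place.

For uncorrelated sources the intensities add, so convert each level to linear form, sum, and take 10·log₁₀ of the total.
Σ 10^(L/10) = 10^(86.9/10) + 10^(94.7/10) + 10^(73.3/10) = 3.462e+09.
L_total = 10·log₁₀(3.462e+09) = 95.39 dB(A).

95.4 dB(A)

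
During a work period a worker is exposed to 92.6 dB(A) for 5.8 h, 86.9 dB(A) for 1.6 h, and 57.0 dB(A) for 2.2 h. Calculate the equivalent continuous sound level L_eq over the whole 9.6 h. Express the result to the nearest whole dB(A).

91 dB(A)

Weight each interval's intensity by its duration and average over T = 9.6 h:
Σ tᵢ·10^(Lᵢ/10) = 5.8·10^(92.6/10) + 1.6·10^(86.9/10) + 2.2·10^(57.0/10) = 1.134e+10.
L_eq = 10·log₁₀(1.134e+10/9.6) = 90.72 dB(A).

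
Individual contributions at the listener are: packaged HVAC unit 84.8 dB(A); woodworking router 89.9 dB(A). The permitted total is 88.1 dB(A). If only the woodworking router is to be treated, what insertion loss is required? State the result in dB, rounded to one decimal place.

The untreated sources together contribute 10^(84.8/10) = 3.020e+08, i.e. 84.80 dB(A).
To meet 88.1 dB(A) overall, the treated woodworking router may contribute at most 10^(88.1/10) − 3.020e+08 = 3.437e+08, i.e. 85.36 dB(A).
Required insertion loss = 89.9 − 85.36 = 4.54 dB.

4.5 dB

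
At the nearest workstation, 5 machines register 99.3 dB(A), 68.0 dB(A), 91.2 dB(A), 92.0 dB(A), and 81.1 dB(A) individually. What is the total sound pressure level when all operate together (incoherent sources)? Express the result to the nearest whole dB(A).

For uncorrelated sources the intensities add, so convert each level to linear form, sum, and take 10·log₁₀ of the total.
Σ 10^(L/10) = 10^(99.3/10) + 10^(68.0/10) + 10^(91.2/10) + 10^(92.0/10) + 10^(81.1/10) = 1.155e+10.
L_total = 10·log₁₀(1.155e+10) = 100.63 dB(A).

101 dB(A)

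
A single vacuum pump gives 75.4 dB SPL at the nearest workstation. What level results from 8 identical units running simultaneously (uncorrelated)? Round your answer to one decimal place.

L_total = L₁ + 10·log₁₀ N for N identical incoherent sources.
L_total = 75.4 + 10·log₁₀(8) = 75.4 + 9.031 = 84.43 dB SPL.

84.4 dB SPL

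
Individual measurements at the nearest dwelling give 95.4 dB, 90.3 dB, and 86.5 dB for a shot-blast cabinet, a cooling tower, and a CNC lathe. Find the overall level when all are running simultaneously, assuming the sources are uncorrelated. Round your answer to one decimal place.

For uncorrelated sources the intensities add, so convert each level to linear form, sum, and take 10·log₁₀ of the total.
Σ 10^(L/10) = 10^(95.4/10) + 10^(90.3/10) + 10^(86.5/10) = 4.986e+09.
L_total = 10·log₁₀(4.986e+09) = 96.98 dB.

97.0 dB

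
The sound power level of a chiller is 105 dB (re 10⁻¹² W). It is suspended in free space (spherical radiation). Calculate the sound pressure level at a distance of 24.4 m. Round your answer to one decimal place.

Free-field spherical radiation: L_p = L_w − 10·log₁₀(4π·r²), r = 24.4 m.
4π·r² = 7482 m², 10·log₁₀ of that is 38.740 dB.
L_p = 105 − 38.740 = 66.26 dB.

66.3 dB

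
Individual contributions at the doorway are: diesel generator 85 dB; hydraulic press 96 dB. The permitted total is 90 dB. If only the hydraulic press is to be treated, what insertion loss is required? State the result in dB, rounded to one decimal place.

Fixed contribution from the other source: Σ 10^(L/10) = 10^(85/10) = 3.162e+08 (85.00 dB).
The limit corresponds to 10^(90/10) = 1.000e+09; subtracting the fixed part leaves 6.838e+08 for the hydraulic press, i.e. 88.35 dB.
Required insertion loss = 96 − 88.35 = 7.65 dB.

7.7 dB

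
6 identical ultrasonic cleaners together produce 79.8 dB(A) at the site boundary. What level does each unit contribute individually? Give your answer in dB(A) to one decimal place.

72.0 dB(A)

6 equal contributions raise the level by 10·log₁₀ 6 = 7.782 dB, so each unit alone gives 79.8 − 7.782.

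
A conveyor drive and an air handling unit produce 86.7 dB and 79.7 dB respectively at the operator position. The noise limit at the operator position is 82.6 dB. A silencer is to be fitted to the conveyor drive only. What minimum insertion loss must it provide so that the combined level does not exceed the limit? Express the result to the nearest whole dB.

7 dB

Fixed contribution from the other source: Σ 10^(L/10) = 10^(79.7/10) = 9.333e+07 (79.70 dB).
To meet 82.6 dB overall, the treated conveyor drive may contribute at most 10^(82.6/10) − 9.333e+07 = 8.864e+07, i.e. 79.48 dB.
So the conveyor drive must be reduced from 86.7 to 79.48 dB: IL = 7.22 dB.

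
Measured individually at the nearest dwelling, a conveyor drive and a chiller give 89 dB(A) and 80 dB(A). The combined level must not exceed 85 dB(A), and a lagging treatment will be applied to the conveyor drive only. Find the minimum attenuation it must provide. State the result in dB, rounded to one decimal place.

5.7 dB

The untreated sources together contribute 10^(80/10) = 1.000e+08, i.e. 80.00 dB(A).
To meet 85 dB(A) overall, the treated conveyor drive may contribute at most 10^(85/10) − 1.000e+08 = 2.162e+08, i.e. 83.35 dB(A).
So the conveyor drive must be reduced from 89 to 83.35 dB(A): IL = 5.65 dB.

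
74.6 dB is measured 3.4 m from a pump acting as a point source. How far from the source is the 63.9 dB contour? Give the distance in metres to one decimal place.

11.7 m

Point-source spreading drops the level by 20·log₁₀(r₂/r₁); inverting, r₂/r₁ = 10^(ΔL/20).
r₂ = 3.4·10^((74.6−63.9)/20) = 3.4·10^(10.7/20) = 11.65 m.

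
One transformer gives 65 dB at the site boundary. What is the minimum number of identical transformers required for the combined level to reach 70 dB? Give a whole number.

The shortfall is 70 − 65 = 5.0 dB, and N units add 10·log₁₀ N, so need 10·log₁₀ N ≥ 5.0.
N ≥ 10^(5.0/10) = 3.162, so N = 4.

4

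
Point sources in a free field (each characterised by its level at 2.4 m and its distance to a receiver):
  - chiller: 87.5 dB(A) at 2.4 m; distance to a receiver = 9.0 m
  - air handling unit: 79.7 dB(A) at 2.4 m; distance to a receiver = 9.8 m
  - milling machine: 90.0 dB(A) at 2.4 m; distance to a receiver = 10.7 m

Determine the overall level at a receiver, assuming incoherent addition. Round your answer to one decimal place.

79.8 dB(A)

Propagate each source to the receiver with L = L_ref − 20·log₁₀(r/r_ref), then add intensities.
chiller: 87.5 − 20·log₁₀(9.0/2.4) = 87.5 − 11.48 = 76.02 dB(A).
air handling unit: 79.7 − 20·log₁₀(9.8/2.4) = 79.7 − 12.22 = 67.48 dB(A).
milling machine: 90.0 − 20·log₁₀(10.7/2.4) = 90.0 − 12.98 = 77.02 dB(A).
Σ 10^(L/10) = 9.590e+07 → L_total = 10·log₁₀(9.590e+07) = 79.82 dB(A).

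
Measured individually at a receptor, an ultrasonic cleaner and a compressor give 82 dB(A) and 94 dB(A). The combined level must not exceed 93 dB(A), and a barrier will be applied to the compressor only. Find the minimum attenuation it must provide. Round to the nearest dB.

1 dB

The untreated sources together contribute 10^(82/10) = 1.585e+08, i.e. 82.00 dB(A).
To meet 93 dB(A) overall, the treated compressor may contribute at most 10^(93/10) − 1.585e+08 = 1.837e+09, i.e. 92.64 dB(A).
Required insertion loss = 94 − 92.64 = 1.36 dB.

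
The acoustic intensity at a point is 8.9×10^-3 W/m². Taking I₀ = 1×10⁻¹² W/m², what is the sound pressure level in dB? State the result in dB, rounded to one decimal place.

99.5 dB

Dividing by I₀ shifts the exponent by 12: I/I₀ = 8.9×10^9.
L = 10·(0.9494 + 9) = 99.49 dB.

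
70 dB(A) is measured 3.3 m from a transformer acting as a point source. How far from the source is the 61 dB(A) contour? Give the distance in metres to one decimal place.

For a point source L₁ − L₂ = 20·log₁₀(r₂/r₁), so r₂ = r₁·10^((L₁−L₂)/20).
r₂ = 3.3·10^((70−61)/20) = 3.3·10^(9.0/20) = 9.30 m.

9.3 m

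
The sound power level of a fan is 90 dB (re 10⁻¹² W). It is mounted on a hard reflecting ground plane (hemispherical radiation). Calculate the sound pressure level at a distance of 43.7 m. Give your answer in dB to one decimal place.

L_p = L_w − 10·log₁₀(2π·r²) with r = 43.7 m.
2π·r² = 1.2e+04 m², 10·log₁₀ of that is 40.791 dB.
L_p = 90 − 40.791 = 49.21 dB.

49.2 dB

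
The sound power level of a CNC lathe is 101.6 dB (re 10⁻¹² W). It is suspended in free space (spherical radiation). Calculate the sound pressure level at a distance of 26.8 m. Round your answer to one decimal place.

L_p = L_w − 10·log₁₀(4π·r²) with r = 26.8 m.
4π·r² = 9026 m², 10·log₁₀ of that is 39.555 dB.
L_p = 101.6 − 39.555 = 62.05 dB.

62.0 dB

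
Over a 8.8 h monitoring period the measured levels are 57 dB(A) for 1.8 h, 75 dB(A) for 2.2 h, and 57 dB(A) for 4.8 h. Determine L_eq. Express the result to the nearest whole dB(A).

The energy average is taken in the linear domain: L_eq = 10·log₁₀[(Σ tᵢ·10^(Lᵢ/10))/T], T = 8.8 h.
Σ tᵢ·10^(Lᵢ/10) = 1.8·10^(57/10) + 2.2·10^(75/10) + 4.8·10^(57/10) = 7.288e+07.
L_eq = 10·log₁₀(7.288e+07/8.8) = 69.18 dB(A).

69 dB(A)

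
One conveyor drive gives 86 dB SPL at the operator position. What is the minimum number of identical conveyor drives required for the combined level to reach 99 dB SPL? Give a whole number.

20

N identical sources give L₁ + 10·log₁₀ N, so require 10·log₁₀ N ≥ 99 − 86 = 13.0 dB.
N ≥ 10^(13.0/10) = 19.953, so N = 20.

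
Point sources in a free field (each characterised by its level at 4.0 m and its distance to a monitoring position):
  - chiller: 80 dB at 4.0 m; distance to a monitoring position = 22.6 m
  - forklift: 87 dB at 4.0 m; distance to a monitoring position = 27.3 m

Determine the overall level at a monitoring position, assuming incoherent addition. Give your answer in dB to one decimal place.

71.4 dB

First find each source's level at the receiver (point-source: −20·log₁₀(r/r_ref)), then combine on an intensity basis.
chiller: 80 − 20·log₁₀(22.6/4.0) = 80 − 15.04 = 64.96 dB.
forklift: 87 − 20·log₁₀(27.3/4.0) = 87 − 16.68 = 70.32 dB.
Σ 10^(L/10) = 1.389e+07 → L_total = 10·log₁₀(1.389e+07) = 71.43 dB.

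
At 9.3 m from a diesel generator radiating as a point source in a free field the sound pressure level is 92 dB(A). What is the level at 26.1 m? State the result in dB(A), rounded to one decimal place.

Spherical spreading from a point source gives a 20·log₁₀(r₂/r₁) drop.
L₂ = 92 − 20·log₁₀(26.1/9.3) = 92 − 8.963 = 83.04 dB(A).

83.0 dB(A)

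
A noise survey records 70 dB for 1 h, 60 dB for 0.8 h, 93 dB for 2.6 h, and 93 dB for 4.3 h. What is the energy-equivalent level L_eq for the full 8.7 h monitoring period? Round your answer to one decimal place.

92.0 dB

L_eq = 10·log₁₀[(1/T)·Σ tᵢ·10^(Lᵢ/10)] with T = 8.7 h.
Σ tᵢ·10^(Lᵢ/10) = 1·10^(70/10) + 0.8·10^(60/10) + 2.6·10^(93/10) + 4.3·10^(93/10) = 1.378e+10.
L_eq = 10·log₁₀(1.378e+10/8.7) = 92.00 dB.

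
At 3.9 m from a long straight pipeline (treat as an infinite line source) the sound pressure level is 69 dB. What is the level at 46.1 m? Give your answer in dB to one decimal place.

58.3 dB

For a line source, L₂ = L₁ − 10·log₁₀(r₂/r₁).
L₂ = 69 − 10·log₁₀(46.1/3.9) = 69 − 10.726 = 58.27 dB.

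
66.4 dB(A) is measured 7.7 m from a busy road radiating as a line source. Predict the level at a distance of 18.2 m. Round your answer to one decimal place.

Line-source attenuation: ΔL = 10·log₁₀(r₂/r₁) = 10·log₁₀(18.2/7.7) = 3.736 dB.
L₂ = 66.4 − 10·log₁₀(18.2/7.7) = 66.4 − 3.736 = 62.66 dB(A).

62.7 dB(A)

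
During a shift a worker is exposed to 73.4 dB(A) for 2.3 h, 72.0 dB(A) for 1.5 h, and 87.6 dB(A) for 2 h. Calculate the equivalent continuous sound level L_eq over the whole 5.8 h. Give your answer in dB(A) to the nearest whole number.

83 dB(A)

Weight each interval's intensity by its duration and average over T = 5.8 h:
Σ tᵢ·10^(Lᵢ/10) = 2.3·10^(73.4/10) + 1.5·10^(72.0/10) + 2·10^(87.6/10) = 1.225e+09.
L_eq = 10·log₁₀(1.225e+09/5.8) = 83.25 dB(A).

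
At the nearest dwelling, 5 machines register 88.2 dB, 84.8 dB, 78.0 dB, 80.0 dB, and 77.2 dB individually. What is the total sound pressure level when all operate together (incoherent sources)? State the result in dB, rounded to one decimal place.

90.7 dB

Incoherent sources combine by intensity addition: L_total = 10·log₁₀(Σ 10^(L_i/10)).
Σ 10^(L/10) = 10^(88.2/10) + 10^(84.8/10) + 10^(78.0/10) + 10^(80.0/10) + 10^(77.2/10) = 1.178e+09.
L_total = 10·log₁₀(1.178e+09) = 90.71 dB.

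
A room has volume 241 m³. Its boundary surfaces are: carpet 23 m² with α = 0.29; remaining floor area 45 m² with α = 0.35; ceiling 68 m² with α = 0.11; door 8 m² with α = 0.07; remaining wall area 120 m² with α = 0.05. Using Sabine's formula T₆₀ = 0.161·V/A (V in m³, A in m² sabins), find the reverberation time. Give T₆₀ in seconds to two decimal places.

1.06 s

Summing Sᵢαᵢ: 23·0.29 + 45·0.35 + 68·0.11 + 8·0.07 + 120·0.05 = 36.46 m².
T₆₀ = 0.161·V/A = 0.161·241/36.46 = 1.064 s.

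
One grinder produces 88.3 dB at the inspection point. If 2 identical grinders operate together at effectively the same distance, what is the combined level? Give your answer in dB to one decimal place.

N identical incoherent sources raise the level by 10·log₁₀ N.
L_total = 88.3 + 10·log₁₀(2) = 88.3 + 3.010 = 91.31 dB.

91.3 dB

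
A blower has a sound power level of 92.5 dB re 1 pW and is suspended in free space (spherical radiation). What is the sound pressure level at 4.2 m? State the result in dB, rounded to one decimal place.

L_p = L_w − 10·log₁₀(4π·r²) with r = 4.2 m.
4π·r² = 221.7 m², 10·log₁₀ of that is 23.457 dB.
L_p = 92.5 − 23.457 = 69.04 dB.

69.0 dB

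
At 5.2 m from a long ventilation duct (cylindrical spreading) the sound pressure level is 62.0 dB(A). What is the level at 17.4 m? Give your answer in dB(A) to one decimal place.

Cylindrical spreading from a line source gives a 10·log₁₀(r₂/r₁) drop.
L₂ = 62.0 − 10·log₁₀(17.4/5.2) = 62.0 − 5.245 = 56.75 dB(A).

56.8 dB(A)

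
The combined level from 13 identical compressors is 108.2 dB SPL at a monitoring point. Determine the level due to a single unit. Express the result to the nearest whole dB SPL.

97 dB SPL

For N identical incoherent sources L_total = L₁ + 10·log₁₀ N, so L₁ = 108.2 − 10·log₁₀(13) = 108.2 − 11.139.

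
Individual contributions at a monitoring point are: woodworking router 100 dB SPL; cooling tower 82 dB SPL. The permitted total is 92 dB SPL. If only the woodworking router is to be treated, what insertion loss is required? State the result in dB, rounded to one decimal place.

8.5 dB

Everything except the woodworking router sums to 10^(82/10) = 1.585e+08 in linear terms, 82.00 dB SPL.
To meet 92 dB SPL overall, the treated woodworking router may contribute at most 10^(92/10) − 1.585e+08 = 1.426e+09, i.e. 91.54 dB SPL.
Required insertion loss = 100 − 91.54 = 8.46 dB.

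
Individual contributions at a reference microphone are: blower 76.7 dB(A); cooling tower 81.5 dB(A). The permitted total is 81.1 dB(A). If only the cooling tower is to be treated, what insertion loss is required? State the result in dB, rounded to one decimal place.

The untreated sources together contribute 10^(76.7/10) = 4.677e+07, i.e. 76.70 dB(A).
The limit corresponds to 10^(81.1/10) = 1.288e+08; subtracting the fixed part leaves 8.205e+07 for the cooling tower, i.e. 79.14 dB(A).
Required insertion loss = 81.5 − 79.14 = 2.36 dB.

2.4 dB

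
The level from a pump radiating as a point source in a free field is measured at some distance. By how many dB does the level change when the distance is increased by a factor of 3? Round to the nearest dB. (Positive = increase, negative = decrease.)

-10 dB

With spherical spreading the level changes by −20·log₁₀(r₂/r₁).
ΔL = −20·log₁₀(3) = -9.54 dB.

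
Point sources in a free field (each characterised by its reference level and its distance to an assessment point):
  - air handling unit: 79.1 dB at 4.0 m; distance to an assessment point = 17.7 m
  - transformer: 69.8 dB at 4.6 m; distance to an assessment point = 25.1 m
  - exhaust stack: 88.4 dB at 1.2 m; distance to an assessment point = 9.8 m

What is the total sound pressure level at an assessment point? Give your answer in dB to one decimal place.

71.7 dB

Propagate each source to the receiver with L = L_ref − 20·log₁₀(r/r_ref), then add intensities.
air handling unit: 79.1 − 20·log₁₀(17.7/4.0) = 79.1 − 12.92 = 66.18 dB.
transformer: 69.8 − 20·log₁₀(25.1/4.6) = 69.8 − 14.74 = 55.06 dB.
exhaust stack: 88.4 − 20·log₁₀(9.8/1.2) = 88.4 − 18.24 = 70.16 dB.
Σ 10^(L/10) = 1.485e+07 → L_total = 10·log₁₀(1.485e+07) = 71.72 dB.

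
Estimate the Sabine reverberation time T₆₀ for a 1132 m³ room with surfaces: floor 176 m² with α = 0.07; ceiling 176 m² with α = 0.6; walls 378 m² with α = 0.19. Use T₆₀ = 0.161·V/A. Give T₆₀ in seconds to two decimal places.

0.96 s

Summing Sᵢαᵢ: 176·0.07 + 176·0.6 + 378·0.19 = 189.74 m².
T₆₀ = 0.161·V/A = 0.161·1132/189.74 = 0.961 s.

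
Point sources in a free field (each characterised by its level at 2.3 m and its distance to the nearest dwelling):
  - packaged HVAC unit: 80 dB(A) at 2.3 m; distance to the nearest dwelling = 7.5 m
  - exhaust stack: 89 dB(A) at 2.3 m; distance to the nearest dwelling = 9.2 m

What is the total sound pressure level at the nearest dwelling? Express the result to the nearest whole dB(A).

Apply inverse-square spreading to bring every level to the receiver, then sum 10^(L/10).
packaged HVAC unit: 80 − 20·log₁₀(7.5/2.3) = 80 − 10.27 = 69.73 dB(A).
exhaust stack: 89 − 20·log₁₀(9.2/2.3) = 89 − 12.04 = 76.96 dB(A).
Σ 10^(L/10) = 5.905e+07 → L_total = 10·log₁₀(5.905e+07) = 77.71 dB(A).

78 dB(A)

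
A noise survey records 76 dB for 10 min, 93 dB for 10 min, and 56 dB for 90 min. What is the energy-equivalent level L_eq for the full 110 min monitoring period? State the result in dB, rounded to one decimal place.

Weight each interval's intensity by its duration and average over T = 110 min:
Σ tᵢ·10^(Lᵢ/10) = 10·10^(76/10) + 10·10^(93/10) + 90·10^(56/10) = 2.039e+10.
L_eq = 10·log₁₀(2.039e+10/110) = 82.68 dB.

82.7 dB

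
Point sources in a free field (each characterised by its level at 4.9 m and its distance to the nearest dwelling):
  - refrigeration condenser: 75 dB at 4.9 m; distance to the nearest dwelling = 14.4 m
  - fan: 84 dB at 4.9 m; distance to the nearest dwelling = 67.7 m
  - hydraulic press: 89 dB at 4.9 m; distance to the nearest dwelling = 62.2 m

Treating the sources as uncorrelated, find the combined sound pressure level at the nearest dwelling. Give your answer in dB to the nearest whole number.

70 dB

Apply inverse-square spreading to bring every level to the receiver, then sum 10^(L/10).
refrigeration condenser: 75 − 20·log₁₀(14.4/4.9) = 75 − 9.36 = 65.64 dB.
fan: 84 − 20·log₁₀(67.7/4.9) = 84 − 22.81 = 61.19 dB.
hydraulic press: 89 − 20·log₁₀(62.2/4.9) = 89 − 22.07 = 66.93 dB.
Σ 10^(L/10) = 9.907e+06 → L_total = 10·log₁₀(9.907e+06) = 69.96 dB.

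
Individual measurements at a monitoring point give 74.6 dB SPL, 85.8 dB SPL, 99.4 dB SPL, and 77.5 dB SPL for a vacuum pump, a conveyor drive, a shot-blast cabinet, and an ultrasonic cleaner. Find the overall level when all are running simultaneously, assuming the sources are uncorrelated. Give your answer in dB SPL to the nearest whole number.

100 dB SPL

Incoherent sources combine by intensity addition: L_total = 10·log₁₀(Σ 10^(L_i/10)).
Σ 10^(L/10) = 10^(74.6/10) + 10^(85.8/10) + 10^(99.4/10) + 10^(77.5/10) = 9.175e+09.
L_total = 10·log₁₀(9.175e+09) = 99.63 dB SPL.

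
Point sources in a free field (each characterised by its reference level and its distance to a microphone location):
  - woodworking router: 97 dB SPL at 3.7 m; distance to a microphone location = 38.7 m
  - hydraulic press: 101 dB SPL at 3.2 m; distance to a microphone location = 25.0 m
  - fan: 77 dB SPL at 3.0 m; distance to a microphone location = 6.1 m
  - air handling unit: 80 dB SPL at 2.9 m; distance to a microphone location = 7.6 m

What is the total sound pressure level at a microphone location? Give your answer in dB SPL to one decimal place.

First find each source's level at the receiver (point-source: −20·log₁₀(r/r_ref)), then combine on an intensity basis.
woodworking router: 97 − 20·log₁₀(38.7/3.7) = 97 − 20.39 = 76.61 dB SPL.
hydraulic press: 101 − 20·log₁₀(25.0/3.2) = 101 − 17.86 = 83.14 dB SPL.
fan: 77 − 20·log₁₀(6.1/3.0) = 77 − 6.16 = 70.84 dB SPL.
air handling unit: 80 − 20·log₁₀(7.6/2.9) = 80 − 8.37 = 71.63 dB SPL.
Σ 10^(L/10) = 2.788e+08 → L_total = 10·log₁₀(2.788e+08) = 84.45 dB SPL.

84.5 dB SPL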